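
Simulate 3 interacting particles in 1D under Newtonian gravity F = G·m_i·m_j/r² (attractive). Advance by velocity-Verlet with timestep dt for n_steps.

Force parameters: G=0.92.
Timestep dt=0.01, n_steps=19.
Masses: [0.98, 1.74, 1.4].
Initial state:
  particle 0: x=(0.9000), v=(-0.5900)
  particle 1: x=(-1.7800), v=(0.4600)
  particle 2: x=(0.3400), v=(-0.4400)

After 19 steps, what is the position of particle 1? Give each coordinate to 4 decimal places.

(-1.6848)

step 0: x0=(0.9000) x1=(-1.7800) x2=(0.3400)
step 1: x0=(0.8939) x1=(-1.7754) x2=(0.3357)
step 2: x0=(0.8873) x1=(-1.7707) x2=(0.3317)
step 3: x0=(0.8803) x1=(-1.7660) x2=(0.3279)
step 4: x0=(0.8729) x1=(-1.7613) x2=(0.3244)
step 5: x0=(0.8650) x1=(-1.7565) x2=(0.3212)
step 6: x0=(0.8567) x1=(-1.7516) x2=(0.3182)
step 7: x0=(0.8479) x1=(-1.7468) x2=(0.3155)
step 8: x0=(0.8386) x1=(-1.7419) x2=(0.3131)
step 9: x0=(0.8288) x1=(-1.7369) x2=(0.3110)
step 10: x0=(0.8185) x1=(-1.7319) x2=(0.3091)
step 11: x0=(0.8077) x1=(-1.7268) x2=(0.3076)
step 12: x0=(0.7963) x1=(-1.7217) x2=(0.3064)
step 13: x0=(0.7844) x1=(-1.7166) x2=(0.3055)
step 14: x0=(0.7719) x1=(-1.7114) x2=(0.3050)
step 15: x0=(0.7588) x1=(-1.7062) x2=(0.3049)
step 16: x0=(0.7450) x1=(-1.7009) x2=(0.3051)
step 17: x0=(0.7306) x1=(-1.6956) x2=(0.3058)
step 18: x0=(0.7154) x1=(-1.6902) x2=(0.3070)
step 19: x0=(0.6994) x1=(-1.6848) x2=(0.3086)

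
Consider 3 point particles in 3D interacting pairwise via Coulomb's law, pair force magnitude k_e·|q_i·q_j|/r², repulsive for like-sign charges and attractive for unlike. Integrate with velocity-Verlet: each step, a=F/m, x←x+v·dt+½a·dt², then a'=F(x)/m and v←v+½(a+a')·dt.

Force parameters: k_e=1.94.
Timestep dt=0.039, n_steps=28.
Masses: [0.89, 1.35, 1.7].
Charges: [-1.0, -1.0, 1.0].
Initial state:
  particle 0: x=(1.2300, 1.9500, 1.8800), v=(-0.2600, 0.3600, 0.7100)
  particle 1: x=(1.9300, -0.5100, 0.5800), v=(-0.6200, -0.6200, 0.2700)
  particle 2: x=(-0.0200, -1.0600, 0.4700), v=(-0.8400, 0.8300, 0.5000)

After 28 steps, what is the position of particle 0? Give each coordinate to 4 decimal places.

step 0: x0=(1.2300, 1.9500, 1.8800) x1=(1.9300, -0.5100, 0.5800) x2=(-0.0200, -1.0600, 0.4700)
step 1: x0=(1.2198, 1.9641, 1.9077) x1=(1.9056, -0.5344, 0.5905) x2=(-0.0525, -1.0275, 0.4895)
step 2: x0=(1.2093, 1.9783, 1.9355) x1=(1.8807, -0.5591, 0.6008) x2=(-0.0846, -0.9948, 0.5092)
step 3: x0=(1.1987, 1.9926, 1.9634) x1=(1.8554, -0.5841, 0.6109) x2=(-0.1162, -0.9619, 0.5288)
step 4: x0=(1.1879, 2.0071, 1.9913) x1=(1.8296, -0.6095, 0.6210) x2=(-0.1473, -0.9288, 0.5486)
step 5: x0=(1.1770, 2.0216, 2.0193) x1=(1.8033, -0.6352, 0.6309) x2=(-0.1780, -0.8955, 0.5684)
step 6: x0=(1.1658, 2.0362, 2.0474) x1=(1.7765, -0.6611, 0.6407) x2=(-0.2082, -0.8620, 0.5884)
step 7: x0=(1.1545, 2.0509, 2.0754) x1=(1.7492, -0.6873, 0.6503) x2=(-0.2378, -0.8284, 0.6083)
step 8: x0=(1.1431, 2.0656, 2.1036) x1=(1.7215, -0.7137, 0.6599) x2=(-0.2670, -0.7946, 0.6284)
step 9: x0=(1.1314, 2.0805, 2.1317) x1=(1.6931, -0.7403, 0.6694) x2=(-0.2957, -0.7607, 0.6485)
step 10: x0=(1.1196, 2.0953, 2.1599) x1=(1.6643, -0.7671, 0.6787) x2=(-0.3239, -0.7267, 0.6687)
step 11: x0=(1.1076, 2.1103, 2.1881) x1=(1.6350, -0.7941, 0.6880) x2=(-0.3516, -0.6926, 0.6889)
step 12: x0=(1.0955, 2.1253, 2.2164) x1=(1.6051, -0.8213, 0.6971) x2=(-0.3788, -0.6584, 0.7092)
step 13: x0=(1.0832, 2.1403, 2.2446) x1=(1.5747, -0.8485, 0.7062) x2=(-0.4055, -0.6241, 0.7295)
step 14: x0=(1.0707, 2.1554, 2.2729) x1=(1.5438, -0.8759, 0.7152) x2=(-0.4318, -0.5897, 0.7500)
step 15: x0=(1.0581, 2.1705, 2.3011) x1=(1.5124, -0.9033, 0.7241) x2=(-0.4575, -0.5553, 0.7704)
step 16: x0=(1.0454, 2.1856, 2.3294) x1=(1.4805, -0.9308, 0.7330) x2=(-0.4827, -0.5208, 0.7910)
step 17: x0=(1.0324, 2.2007, 2.3577) x1=(1.4481, -0.9584, 0.7418) x2=(-0.5075, -0.4864, 0.8115)
step 18: x0=(1.0194, 2.2159, 2.3859) x1=(1.4151, -0.9860, 0.7505) x2=(-0.5317, -0.4519, 0.8321)
step 19: x0=(1.0061, 2.2310, 2.4142) x1=(1.3817, -1.0136, 0.7592) x2=(-0.5555, -0.4174, 0.8528)
step 20: x0=(0.9928, 2.2462, 2.4424) x1=(1.3477, -1.0411, 0.7679) x2=(-0.5788, -0.3829, 0.8735)
step 21: x0=(0.9792, 2.2614, 2.4707) x1=(1.3133, -1.0687, 0.7764) x2=(-0.6017, -0.3485, 0.8943)
step 22: x0=(0.9656, 2.2765, 2.4989) x1=(1.2784, -1.0962, 0.7850) x2=(-0.6241, -0.3141, 0.9151)
step 23: x0=(0.9517, 2.2917, 2.5270) x1=(1.2431, -1.1236, 0.7935) x2=(-0.6461, -0.2797, 0.9360)
step 24: x0=(0.9377, 2.3069, 2.5552) x1=(1.2073, -1.1510, 0.8020) x2=(-0.6676, -0.2454, 0.9568)
step 25: x0=(0.9236, 2.3220, 2.5833) x1=(1.1711, -1.1783, 0.8104) x2=(-0.6887, -0.2111, 0.9778)
step 26: x0=(0.9093, 2.3371, 2.6113) x1=(1.1344, -1.2054, 0.8189) x2=(-0.7093, -0.1769, 0.9987)
step 27: x0=(0.8949, 2.3522, 2.6394) x1=(1.0973, -1.2325, 0.8273) x2=(-0.7296, -0.1428, 1.0198)
step 28: x0=(0.8803, 2.3672, 2.6674) x1=(1.0598, -1.2594, 0.8357) x2=(-0.7495, -0.1088, 1.0408)

(0.8803, 2.3672, 2.6674)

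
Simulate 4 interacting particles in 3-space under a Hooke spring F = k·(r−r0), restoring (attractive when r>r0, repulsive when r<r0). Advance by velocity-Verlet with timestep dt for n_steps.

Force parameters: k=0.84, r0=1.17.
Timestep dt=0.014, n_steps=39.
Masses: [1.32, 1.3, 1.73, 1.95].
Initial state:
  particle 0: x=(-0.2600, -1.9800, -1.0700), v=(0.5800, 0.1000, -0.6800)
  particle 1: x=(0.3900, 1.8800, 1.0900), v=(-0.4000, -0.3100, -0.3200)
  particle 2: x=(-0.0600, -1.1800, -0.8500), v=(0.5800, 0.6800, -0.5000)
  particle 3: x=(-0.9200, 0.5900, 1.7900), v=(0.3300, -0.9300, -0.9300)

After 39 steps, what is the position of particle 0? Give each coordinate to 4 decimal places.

step 0: x0=(-0.2600, -1.9800, -1.0700) x1=(0.3900, 1.8800, 1.0900) x2=(-0.0600, -1.1800, -0.8500) x3=(-0.9200, 0.5900, 1.7900)
step 1: x0=(-0.2519, -1.9783, -1.0793) x1=(0.3843, 1.8753, 1.0854) x2=(-0.0519, -1.1703, -0.8569) x3=(-0.9153, 0.5769, 1.7768)
step 2: x0=(-0.2438, -1.9761, -1.0882) x1=(0.3785, 1.8699, 1.0804) x2=(-0.0438, -1.1603, -0.8634) x3=(-0.9105, 0.5636, 1.7633)
step 3: x0=(-0.2357, -1.9734, -1.0966) x1=(0.3725, 1.8639, 1.0751) x2=(-0.0357, -1.1499, -0.8697) x3=(-0.9056, 0.5500, 1.7494)
step 4: x0=(-0.2276, -1.9701, -1.1046) x1=(0.3663, 1.8571, 1.0694) x2=(-0.0277, -1.1393, -0.8756) x3=(-0.9005, 0.5363, 1.7352)
step 5: x0=(-0.2195, -1.9662, -1.1121) x1=(0.3600, 1.8497, 1.0634) x2=(-0.0196, -1.1283, -0.8813) x3=(-0.8953, 0.5224, 1.7207)
step 6: x0=(-0.2114, -1.9619, -1.1192) x1=(0.3535, 1.8416, 1.0571) x2=(-0.0116, -1.1170, -0.8867) x3=(-0.8899, 0.5083, 1.7059)
step 7: x0=(-0.2034, -1.9570, -1.1259) x1=(0.3469, 1.8328, 1.0504) x2=(-0.0036, -1.1054, -0.8918) x3=(-0.8845, 0.4940, 1.6907)
step 8: x0=(-0.1954, -1.9516, -1.1322) x1=(0.3402, 1.8234, 1.0435) x2=(0.0043, -1.0935, -0.8967) x3=(-0.8789, 0.4795, 1.6752)
step 9: x0=(-0.1874, -1.9456, -1.1380) x1=(0.3333, 1.8133, 1.0361) x2=(0.0123, -1.0812, -0.9012) x3=(-0.8732, 0.4649, 1.6594)
step 10: x0=(-0.1794, -1.9392, -1.1434) x1=(0.3262, 1.8025, 1.0285) x2=(0.0202, -1.0687, -0.9055) x3=(-0.8673, 0.4501, 1.6433)
step 11: x0=(-0.1714, -1.9322, -1.1483) x1=(0.3191, 1.7911, 1.0205) x2=(0.0281, -1.0559, -0.9094) x3=(-0.8614, 0.4351, 1.6268)
step 12: x0=(-0.1634, -1.9247, -1.1528) x1=(0.3118, 1.7791, 1.0122) x2=(0.0359, -1.0428, -0.9131) x3=(-0.8553, 0.4199, 1.6101)
step 13: x0=(-0.1555, -1.9167, -1.1569) x1=(0.3044, 1.7664, 1.0035) x2=(0.0437, -1.0294, -0.9166) x3=(-0.8491, 0.4045, 1.5930)
step 14: x0=(-0.1476, -1.9082, -1.1606) x1=(0.2969, 1.7530, 0.9945) x2=(0.0515, -1.0157, -0.9197) x3=(-0.8427, 0.3890, 1.5756)
step 15: x0=(-0.1397, -1.8992, -1.1639) x1=(0.2892, 1.7390, 0.9852) x2=(0.0593, -1.0018, -0.9226) x3=(-0.8363, 0.3734, 1.5579)
step 16: x0=(-0.1318, -1.8897, -1.1667) x1=(0.2815, 1.7244, 0.9755) x2=(0.0670, -0.9876, -0.9252) x3=(-0.8297, 0.3575, 1.5399)
step 17: x0=(-0.1240, -1.8797, -1.1691) x1=(0.2736, 1.7092, 0.9656) x2=(0.0747, -0.9731, -0.9276) x3=(-0.8230, 0.3416, 1.5217)
step 18: x0=(-0.1162, -1.8692, -1.1712) x1=(0.2656, 1.6934, 0.9553) x2=(0.0823, -0.9584, -0.9297) x3=(-0.8162, 0.3254, 1.5031)
step 19: x0=(-0.1084, -1.8583, -1.1728) x1=(0.2576, 1.6770, 0.9447) x2=(0.0900, -0.9434, -0.9315) x3=(-0.8092, 0.3092, 1.4842)
step 20: x0=(-0.1006, -1.8468, -1.1740) x1=(0.2494, 1.6600, 0.9337) x2=(0.0975, -0.9282, -0.9331) x3=(-0.8022, 0.2927, 1.4651)
step 21: x0=(-0.0929, -1.8350, -1.1748) x1=(0.2412, 1.6423, 0.9225) x2=(0.1051, -0.9127, -0.9344) x3=(-0.7950, 0.2762, 1.4456)
step 22: x0=(-0.0852, -1.8226, -1.1752) x1=(0.2328, 1.6242, 0.9109) x2=(0.1126, -0.8970, -0.9355) x3=(-0.7877, 0.2595, 1.4259)
step 23: x0=(-0.0776, -1.8098, -1.1752) x1=(0.2244, 1.6054, 0.8990) x2=(0.1201, -0.8810, -0.9364) x3=(-0.7803, 0.2427, 1.4060)
step 24: x0=(-0.0700, -1.7966, -1.1748) x1=(0.2159, 1.5861, 0.8868) x2=(0.1275, -0.8649, -0.9370) x3=(-0.7728, 0.2257, 1.3857)
step 25: x0=(-0.0624, -1.7829, -1.1741) x1=(0.2073, 1.5662, 0.8743) x2=(0.1349, -0.8485, -0.9373) x3=(-0.7652, 0.2086, 1.3652)
step 26: x0=(-0.0549, -1.7687, -1.1730) x1=(0.1987, 1.5458, 0.8615) x2=(0.1422, -0.8319, -0.9375) x3=(-0.7575, 0.1914, 1.3444)
step 27: x0=(-0.0474, -1.7542, -1.1715) x1=(0.1900, 1.5249, 0.8485) x2=(0.1495, -0.8151, -0.9373) x3=(-0.7496, 0.1741, 1.3234)
step 28: x0=(-0.0399, -1.7392, -1.1696) x1=(0.1812, 1.5034, 0.8351) x2=(0.1568, -0.7981, -0.9370) x3=(-0.7417, 0.1567, 1.3021)
step 29: x0=(-0.0325, -1.7239, -1.1674) x1=(0.1724, 1.4814, 0.8214) x2=(0.1640, -0.7808, -0.9365) x3=(-0.7337, 0.1391, 1.2805)
step 30: x0=(-0.0251, -1.7081, -1.1648) x1=(0.1635, 1.4590, 0.8074) x2=(0.1712, -0.7634, -0.9357) x3=(-0.7255, 0.1215, 1.2587)
step 31: x0=(-0.0178, -1.6919, -1.1618) x1=(0.1546, 1.4360, 0.7932) x2=(0.1784, -0.7458, -0.9347) x3=(-0.7173, 0.1037, 1.2367)
step 32: x0=(-0.0105, -1.6754, -1.1585) x1=(0.1456, 1.4126, 0.7786) x2=(0.1855, -0.7281, -0.9335) x3=(-0.7089, 0.0859, 1.2145)
step 33: x0=(-0.0032, -1.6585, -1.1549) x1=(0.1366, 1.3886, 0.7638) x2=(0.1925, -0.7101, -0.9321) x3=(-0.7005, 0.0679, 1.1920)
step 34: x0=(0.0040, -1.6412, -1.1509) x1=(0.1275, 1.3643, 0.7487) x2=(0.1995, -0.6920, -0.9305) x3=(-0.6920, 0.0499, 1.1693)
step 35: x0=(0.0111, -1.6235, -1.1466) x1=(0.1185, 1.3395, 0.7334) x2=(0.2065, -0.6738, -0.9288) x3=(-0.6834, 0.0317, 1.1463)
step 36: x0=(0.0182, -1.6055, -1.1420) x1=(0.1093, 1.3142, 0.7178) x2=(0.2134, -0.6553, -0.9268) x3=(-0.6746, 0.0135, 1.1232)
step 37: x0=(0.0253, -1.5872, -1.1371) x1=(0.1002, 1.2885, 0.7019) x2=(0.2203, -0.6368, -0.9246) x3=(-0.6658, -0.0048, 1.0998)
step 38: x0=(0.0323, -1.5685, -1.1318) x1=(0.0910, 1.2624, 0.6858) x2=(0.2271, -0.6180, -0.9223) x3=(-0.6569, -0.0231, 1.0763)
step 39: x0=(0.0392, -1.5495, -1.1263) x1=(0.0819, 1.2360, 0.6694) x2=(0.2339, -0.5992, -0.9197) x3=(-0.6480, -0.0416, 1.0525)

(0.0392, -1.5495, -1.1263)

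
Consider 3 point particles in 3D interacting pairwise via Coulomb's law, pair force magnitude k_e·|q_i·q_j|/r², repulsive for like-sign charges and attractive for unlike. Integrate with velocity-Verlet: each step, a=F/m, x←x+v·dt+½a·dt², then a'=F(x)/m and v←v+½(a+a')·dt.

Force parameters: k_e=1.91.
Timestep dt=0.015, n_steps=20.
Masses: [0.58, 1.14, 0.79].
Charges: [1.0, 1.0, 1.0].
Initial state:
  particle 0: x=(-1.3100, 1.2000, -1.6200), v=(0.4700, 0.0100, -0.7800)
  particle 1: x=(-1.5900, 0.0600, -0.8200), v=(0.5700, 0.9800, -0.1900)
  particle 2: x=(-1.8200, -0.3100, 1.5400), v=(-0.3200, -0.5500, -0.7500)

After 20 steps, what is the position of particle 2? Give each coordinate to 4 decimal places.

(-1.9199, -0.4828, 1.3408)

step 0: x0=(-1.3100, 1.2000, -1.6200) x1=(-1.5900, 0.0600, -0.8200) x2=(-1.8200, -0.3100, 1.5400)
step 1: x0=(-1.3029, 1.2003, -1.6318) x1=(-1.5815, 0.0746, -0.8228) x2=(-1.8248, -0.3183, 1.5288)
step 2: x0=(-1.2957, 1.2009, -1.6439) x1=(-1.5730, 0.0891, -0.8256) x2=(-1.8296, -0.3266, 1.5178)
step 3: x0=(-1.2885, 1.2019, -1.6563) x1=(-1.5645, 0.1035, -0.8284) x2=(-1.8345, -0.3349, 1.5068)
step 4: x0=(-1.2811, 1.2032, -1.6689) x1=(-1.5560, 0.1177, -0.8310) x2=(-1.8393, -0.3433, 1.4961)
step 5: x0=(-1.2737, 1.2048, -1.6818) x1=(-1.5476, 0.1318, -0.8337) x2=(-1.8442, -0.3517, 1.4854)
step 6: x0=(-1.2662, 1.2067, -1.6950) x1=(-1.5392, 0.1457, -0.8363) x2=(-1.8491, -0.3601, 1.4749)
step 7: x0=(-1.2586, 1.2089, -1.7085) x1=(-1.5309, 0.1595, -0.8388) x2=(-1.8540, -0.3686, 1.4645)
step 8: x0=(-1.2510, 1.2114, -1.7223) x1=(-1.5226, 0.1732, -0.8413) x2=(-1.8589, -0.3771, 1.4542)
step 9: x0=(-1.2432, 1.2143, -1.7364) x1=(-1.5143, 0.1867, -0.8437) x2=(-1.8639, -0.3857, 1.4441)
step 10: x0=(-1.2354, 1.2174, -1.7507) x1=(-1.5060, 0.2001, -0.8460) x2=(-1.8689, -0.3943, 1.4340)
step 11: x0=(-1.2274, 1.2209, -1.7654) x1=(-1.4978, 0.2134, -0.8483) x2=(-1.8739, -0.4030, 1.4242)
step 12: x0=(-1.2194, 1.2247, -1.7804) x1=(-1.4896, 0.2266, -0.8505) x2=(-1.8789, -0.4117, 1.4144)
step 13: x0=(-1.2113, 1.2288, -1.7957) x1=(-1.4814, 0.2396, -0.8527) x2=(-1.8839, -0.4204, 1.4048)
step 14: x0=(-1.2031, 1.2331, -1.8112) x1=(-1.4732, 0.2526, -0.8548) x2=(-1.8890, -0.4292, 1.3953)
step 15: x0=(-1.1949, 1.2378, -1.8271) x1=(-1.4651, 0.2654, -0.8568) x2=(-1.8941, -0.4380, 1.3859)
step 16: x0=(-1.1865, 1.2427, -1.8433) x1=(-1.4570, 0.2781, -0.8587) x2=(-1.8992, -0.4469, 1.3766)
step 17: x0=(-1.1781, 1.2480, -1.8599) x1=(-1.4489, 0.2906, -0.8606) x2=(-1.9043, -0.4558, 1.3675)
step 18: x0=(-1.1696, 1.2535, -1.8767) x1=(-1.4408, 0.3031, -0.8624) x2=(-1.9095, -0.4648, 1.3585)
step 19: x0=(-1.1610, 1.2592, -1.8938) x1=(-1.4328, 0.3155, -0.8641) x2=(-1.9147, -0.4738, 1.3496)
step 20: x0=(-1.1523, 1.2653, -1.9112) x1=(-1.4248, 0.3277, -0.8658) x2=(-1.9199, -0.4828, 1.3408)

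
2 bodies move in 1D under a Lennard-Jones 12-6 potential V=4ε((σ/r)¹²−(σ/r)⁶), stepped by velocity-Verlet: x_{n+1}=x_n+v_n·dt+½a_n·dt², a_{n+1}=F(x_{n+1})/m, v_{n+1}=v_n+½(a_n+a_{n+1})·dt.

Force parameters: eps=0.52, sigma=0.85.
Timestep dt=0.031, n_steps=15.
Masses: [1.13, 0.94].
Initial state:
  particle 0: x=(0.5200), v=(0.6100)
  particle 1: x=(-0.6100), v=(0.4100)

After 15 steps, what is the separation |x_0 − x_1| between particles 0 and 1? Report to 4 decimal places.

0.9501

step 0: x0=(0.5200) x1=(-0.6100)
step 1: x0=(0.5384) x1=(-0.5966)
step 2: x0=(0.5557) x1=(-0.5820)
step 3: x0=(0.5719) x1=(-0.5661)
step 4: x0=(0.5871) x1=(-0.5489)
step 5: x0=(0.6012) x1=(-0.5304)
step 6: x0=(0.6143) x1=(-0.5107)
step 7: x0=(0.6262) x1=(-0.4896)
step 8: x0=(0.6370) x1=(-0.4671)
step 9: x0=(0.6466) x1=(-0.4433)
step 10: x0=(0.6551) x1=(-0.4179)
step 11: x0=(0.6623) x1=(-0.3912)
step 12: x0=(0.6682) x1=(-0.3629)
step 13: x0=(0.6730) x1=(-0.3331)
step 14: x0=(0.6767) x1=(-0.3021)
step 15: x0=(0.6797) x1=(-0.2704)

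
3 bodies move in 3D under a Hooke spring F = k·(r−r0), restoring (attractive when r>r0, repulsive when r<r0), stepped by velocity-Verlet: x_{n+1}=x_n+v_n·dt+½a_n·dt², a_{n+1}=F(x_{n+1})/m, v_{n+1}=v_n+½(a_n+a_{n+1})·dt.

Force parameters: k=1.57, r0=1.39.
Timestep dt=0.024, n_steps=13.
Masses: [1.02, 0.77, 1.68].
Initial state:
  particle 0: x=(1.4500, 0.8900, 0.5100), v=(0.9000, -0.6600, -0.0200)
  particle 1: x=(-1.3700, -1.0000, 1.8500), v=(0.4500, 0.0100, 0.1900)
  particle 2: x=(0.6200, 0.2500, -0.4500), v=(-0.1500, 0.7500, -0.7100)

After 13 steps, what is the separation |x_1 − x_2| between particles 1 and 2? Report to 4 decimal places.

3.0167

step 0: x0=(1.4500, 0.8900, 0.5100) x1=(-1.3700, -1.0000, 1.8500) x2=(0.6200, 0.2500, -0.4500)
step 1: x0=(1.4708, 0.8736, 0.5099) x1=(-1.3575, -0.9986, 1.8533) x2=(0.6161, 0.2678, -0.4667)
step 2: x0=(1.4901, 0.8562, 0.5105) x1=(-1.3416, -0.9951, 1.8540) x2=(0.6116, 0.2852, -0.4826)
step 3: x0=(1.5077, 0.8378, 0.5118) x1=(-1.3223, -0.9893, 1.8522) x2=(0.6065, 0.3023, -0.4978)
step 4: x0=(1.5238, 0.8183, 0.5137) x1=(-1.2997, -0.9813, 1.8478) x2=(0.6008, 0.3189, -0.5122)
step 5: x0=(1.5383, 0.7979, 0.5164) x1=(-1.2737, -0.9711, 1.8409) x2=(0.5946, 0.3352, -0.5259)
step 6: x0=(1.5512, 0.7764, 0.5197) x1=(-1.2445, -0.9588, 1.8313) x2=(0.5878, 0.3510, -0.5388)
step 7: x0=(1.5626, 0.7540, 0.5237) x1=(-1.2120, -0.9444, 1.8193) x2=(0.5805, 0.3665, -0.5509)
step 8: x0=(1.5724, 0.7307, 0.5283) x1=(-1.1763, -0.9278, 1.8047) x2=(0.5726, 0.3816, -0.5623)
step 9: x0=(1.5807, 0.7064, 0.5335) x1=(-1.1375, -0.9093, 1.7877) x2=(0.5643, 0.3963, -0.5729)
step 10: x0=(1.5874, 0.6813, 0.5392) x1=(-1.0958, -0.8887, 1.7682) x2=(0.5555, 0.4106, -0.5827)
step 11: x0=(1.5927, 0.6553, 0.5455) x1=(-1.0511, -0.8662, 1.7464) x2=(0.5463, 0.4246, -0.5917)
step 12: x0=(1.5965, 0.6286, 0.5523) x1=(-1.0036, -0.8418, 1.7222) x2=(0.5366, 0.4382, -0.6000)
step 13: x0=(1.5990, 0.6010, 0.5595) x1=(-0.9533, -0.8157, 1.6957) x2=(0.5266, 0.4514, -0.6075)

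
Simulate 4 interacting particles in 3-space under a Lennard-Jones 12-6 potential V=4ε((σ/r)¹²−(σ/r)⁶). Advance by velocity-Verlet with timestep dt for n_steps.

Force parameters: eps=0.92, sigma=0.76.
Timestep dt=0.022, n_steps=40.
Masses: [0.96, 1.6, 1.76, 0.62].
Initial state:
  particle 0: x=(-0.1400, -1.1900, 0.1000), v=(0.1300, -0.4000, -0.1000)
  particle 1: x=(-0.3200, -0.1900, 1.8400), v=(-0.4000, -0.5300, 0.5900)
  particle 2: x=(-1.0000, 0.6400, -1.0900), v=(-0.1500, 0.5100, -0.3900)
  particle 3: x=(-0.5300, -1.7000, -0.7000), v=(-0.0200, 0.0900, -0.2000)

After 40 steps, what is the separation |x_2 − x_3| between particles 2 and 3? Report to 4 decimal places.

2.8119

step 0: x0=(-0.1400, -1.1900, 0.1000) x1=(-0.3200, -0.1900, 1.8400) x2=(-1.0000, 0.6400, -1.0900) x3=(-0.5300, -1.7000, -0.7000)
step 1: x0=(-0.1374, -1.1991, 0.0973) x1=(-0.3288, -0.2017, 1.8530) x2=(-1.0033, 0.6512, -1.0986) x3=(-0.5301, -1.6976, -0.7037)
step 2: x0=(-0.1352, -1.2088, 0.0937) x1=(-0.3376, -0.2133, 1.8659) x2=(-1.0066, 0.6624, -1.1072) x3=(-0.5294, -1.6942, -0.7059)
step 3: x0=(-0.1335, -1.2190, 0.0891) x1=(-0.3464, -0.2250, 1.8789) x2=(-1.0099, 0.6736, -1.1157) x3=(-0.5281, -1.6899, -0.7065)
step 4: x0=(-0.1324, -1.2299, 0.0835) x1=(-0.3552, -0.2367, 1.8919) x2=(-1.0132, 0.6848, -1.1243) x3=(-0.5259, -1.6846, -0.7056)
step 5: x0=(-0.1318, -1.2414, 0.0769) x1=(-0.3640, -0.2484, 1.9048) x2=(-1.0165, 0.6960, -1.1329) x3=(-0.5229, -1.6784, -0.7030)
step 6: x0=(-0.1317, -1.2535, 0.0691) x1=(-0.3728, -0.2600, 1.9177) x2=(-1.0198, 0.7072, -1.1414) x3=(-0.5190, -1.6712, -0.6987)
step 7: x0=(-0.1323, -1.2662, 0.0602) x1=(-0.3816, -0.2717, 1.9307) x2=(-1.0231, 0.7184, -1.1500) x3=(-0.5142, -1.6630, -0.6926)
step 8: x0=(-0.1334, -1.2795, 0.0500) x1=(-0.3904, -0.2834, 1.9436) x2=(-1.0264, 0.7296, -1.1586) x3=(-0.5085, -1.6538, -0.6846)
step 9: x0=(-0.1351, -1.2934, 0.0389) x1=(-0.3992, -0.2951, 1.9565) x2=(-1.0296, 0.7408, -1.1671) x3=(-0.5020, -1.6439, -0.6750)
step 10: x0=(-0.1371, -1.3075, 0.0271) x1=(-0.4080, -0.3068, 1.9694) x2=(-1.0329, 0.7520, -1.1757) x3=(-0.4949, -1.6334, -0.6645)
step 11: x0=(-0.1389, -1.3215, 0.0157) x1=(-0.4168, -0.3185, 1.9823) x2=(-1.0362, 0.7632, -1.1843) x3=(-0.4882, -1.6231, -0.6545)
step 12: x0=(-0.1394, -1.3344, 0.0068) x1=(-0.4255, -0.3302, 1.9952) x2=(-1.0395, 0.7743, -1.1928) x3=(-0.4834, -1.6146, -0.6483)
step 13: x0=(-0.1372, -1.3450, 0.0030) x1=(-0.4343, -0.3419, 2.0081) x2=(-1.0428, 0.7855, -1.2014) x3=(-0.4829, -1.6096, -0.6502)
step 14: x0=(-0.1317, -1.3531, 0.0056) x1=(-0.4431, -0.3536, 2.0210) x2=(-1.0461, 0.7967, -1.2099) x3=(-0.4876, -1.6085, -0.6618)
step 15: x0=(-0.1239, -1.3595, 0.0125) x1=(-0.4519, -0.3653, 2.0339) x2=(-1.0494, 0.8079, -1.2185) x3=(-0.4957, -1.6099, -0.6800)
step 16: x0=(-0.1153, -1.3654, 0.0209) x1=(-0.4607, -0.3770, 2.0468) x2=(-1.0526, 0.8190, -1.2271) x3=(-0.5051, -1.6121, -0.7006)
step 17: x0=(-0.1067, -1.3713, 0.0291) x1=(-0.4695, -0.3887, 2.0596) x2=(-1.0559, 0.8302, -1.2356) x3=(-0.5145, -1.6143, -0.7211)
step 18: x0=(-0.0987, -1.3775, 0.0365) x1=(-0.4783, -0.4004, 2.0725) x2=(-1.0592, 0.8413, -1.2442) x3=(-0.5231, -1.6160, -0.7401)
step 19: x0=(-0.0912, -1.3841, 0.0427) x1=(-0.4871, -0.4122, 2.0854) x2=(-1.0625, 0.8525, -1.2527) x3=(-0.5307, -1.6172, -0.7573)
step 20: x0=(-0.0845, -1.3910, 0.0477) x1=(-0.4959, -0.4239, 2.0983) x2=(-1.0658, 0.8637, -1.2613) x3=(-0.5372, -1.6178, -0.7727)
step 21: x0=(-0.0784, -1.3983, 0.0515) x1=(-0.5047, -0.4356, 2.1111) x2=(-1.0690, 0.8748, -1.2698) x3=(-0.5427, -1.6179, -0.7861)
step 22: x0=(-0.0730, -1.4058, 0.0541) x1=(-0.5134, -0.4473, 2.1240) x2=(-1.0723, 0.8860, -1.2784) x3=(-0.5472, -1.6175, -0.7976)
step 23: x0=(-0.0682, -1.4136, 0.0555) x1=(-0.5222, -0.4590, 2.1368) x2=(-1.0756, 0.8971, -1.2869) x3=(-0.5507, -1.6166, -0.8075)
step 24: x0=(-0.0641, -1.4217, 0.0559) x1=(-0.5310, -0.4708, 2.1497) x2=(-1.0789, 0.9082, -1.2955) x3=(-0.5533, -1.6154, -0.8156)
step 25: x0=(-0.0605, -1.4301, 0.0552) x1=(-0.5398, -0.4825, 2.1625) x2=(-1.0821, 0.9194, -1.3040) x3=(-0.5549, -1.6138, -0.8221)
step 26: x0=(-0.0575, -1.4386, 0.0535) x1=(-0.5486, -0.4942, 2.1754) x2=(-1.0854, 0.9305, -1.3126) x3=(-0.5557, -1.6118, -0.8270)
step 27: x0=(-0.0551, -1.4473, 0.0507) x1=(-0.5574, -0.5059, 2.1882) x2=(-1.0887, 0.9417, -1.3211) x3=(-0.5555, -1.6095, -0.8303)
step 28: x0=(-0.0533, -1.4562, 0.0470) x1=(-0.5661, -0.5177, 2.2010) x2=(-1.0920, 0.9528, -1.3296) x3=(-0.5544, -1.6070, -0.8320)
step 29: x0=(-0.0521, -1.4653, 0.0421) x1=(-0.5749, -0.5294, 2.2139) x2=(-1.0952, 0.9640, -1.3382) x3=(-0.5524, -1.6041, -0.8320)
step 30: x0=(-0.0515, -1.4746, 0.0363) x1=(-0.5837, -0.5411, 2.2267) x2=(-1.0985, 0.9751, -1.3467) x3=(-0.5495, -1.6010, -0.8305)
step 31: x0=(-0.0515, -1.4840, 0.0293) x1=(-0.5925, -0.5529, 2.2395) x2=(-1.1018, 0.9862, -1.3553) x3=(-0.5456, -1.5976, -0.8272)
step 32: x0=(-0.0522, -1.4936, 0.0212) x1=(-0.6013, -0.5646, 2.2524) x2=(-1.1051, 0.9974, -1.3638) x3=(-0.5406, -1.5940, -0.8221)
step 33: x0=(-0.0536, -1.5033, 0.0118) x1=(-0.6101, -0.5763, 2.2652) x2=(-1.1083, 1.0085, -1.3724) x3=(-0.5346, -1.5902, -0.8152)
step 34: x0=(-0.0558, -1.5132, 0.0013) x1=(-0.6188, -0.5881, 2.2780) x2=(-1.1116, 1.0196, -1.3809) x3=(-0.5275, -1.5861, -0.8063)
step 35: x0=(-0.0586, -1.5231, -0.0106) x1=(-0.6276, -0.5998, 2.2908) x2=(-1.1149, 1.0307, -1.3895) x3=(-0.5192, -1.5819, -0.7955)
step 36: x0=(-0.0622, -1.5332, -0.0236) x1=(-0.6364, -0.6115, 2.3037) x2=(-1.1181, 1.0419, -1.3980) x3=(-0.5098, -1.5775, -0.7829)
step 37: x0=(-0.0662, -1.5433, -0.0374) x1=(-0.6452, -0.6233, 2.3165) x2=(-1.1214, 1.0530, -1.4065) x3=(-0.4998, -1.5731, -0.7690)
step 38: x0=(-0.0702, -1.5533, -0.0511) x1=(-0.6540, -0.6350, 2.3293) x2=(-1.1247, 1.0641, -1.4151) x3=(-0.4898, -1.5687, -0.7553)
step 39: x0=(-0.0730, -1.5634, -0.0628) x1=(-0.6627, -0.6467, 2.3421) x2=(-1.1280, 1.0752, -1.4236) x3=(-0.4816, -1.5643, -0.7446)
step 40: x0=(-0.0728, -1.5734, -0.0697) x1=(-0.6715, -0.6585, 2.3549) x2=(-1.1312, 1.0864, -1.4322) x3=(-0.4779, -1.5599, -0.7414)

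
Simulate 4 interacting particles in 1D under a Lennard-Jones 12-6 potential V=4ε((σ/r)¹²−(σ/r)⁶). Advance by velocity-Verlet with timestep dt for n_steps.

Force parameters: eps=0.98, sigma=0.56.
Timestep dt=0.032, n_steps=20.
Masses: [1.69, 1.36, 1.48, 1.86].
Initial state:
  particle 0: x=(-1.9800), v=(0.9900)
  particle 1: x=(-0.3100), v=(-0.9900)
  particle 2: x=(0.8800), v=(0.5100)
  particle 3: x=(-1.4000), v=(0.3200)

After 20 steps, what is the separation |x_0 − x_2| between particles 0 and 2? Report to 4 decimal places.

3.1685

step 0: x0=(-1.9800) x1=(-0.3100) x2=(0.8800) x3=(-1.4000)
step 1: x0=(-1.9545) x1=(-0.3418) x2=(0.8962) x3=(-1.3840)
step 2: x0=(-1.9466) x1=(-0.3738) x2=(0.9124) x3=(-1.3518)
step 3: x0=(-1.9453) x1=(-0.4064) x2=(0.9284) x3=(-1.3131)
step 4: x0=(-1.9435) x1=(-0.4398) x2=(0.9444) x3=(-1.2740)
step 5: x0=(-1.9395) x1=(-0.4749) x2=(0.9603) x3=(-1.2359)
step 6: x0=(-1.9329) x1=(-0.5124) x2=(0.9762) x3=(-1.1983)
step 7: x0=(-1.9239) x1=(-0.5531) x2=(0.9921) x3=(-1.1604)
step 8: x0=(-1.9129) x1=(-0.5897) x2=(1.0079) x3=(-1.1274)
step 9: x0=(-1.9000) x1=(-0.5611) x2=(1.0237) x3=(-1.1437)
step 10: x0=(-1.8851) x1=(-0.5187) x2=(1.0395) x3=(-1.1721)
step 11: x0=(-1.8675) x1=(-0.4786) x2=(1.0552) x3=(-1.2010)
step 12: x0=(-1.8478) x1=(-0.4415) x2=(1.0710) x3=(-1.2298)
step 13: x0=(-1.8293) x1=(-0.4066) x2=(1.0867) x3=(-1.2557)
step 14: x0=(-1.8266) x1=(-0.3731) x2=(1.1023) x3=(-1.2663)
step 15: x0=(-1.8491) x1=(-0.3407) x2=(1.1180) x3=(-1.2532)
step 16: x0=(-1.8777) x1=(-0.3091) x2=(1.1336) x3=(-1.2337)
step 17: x0=(-1.9051) x1=(-0.2785) x2=(1.1491) x3=(-1.2148)
step 18: x0=(-1.9300) x1=(-0.2485) x2=(1.1646) x3=(-1.1976)
step 19: x0=(-1.9524) x1=(-0.2193) x2=(1.1801) x3=(-1.1820)
step 20: x0=(-1.9730) x1=(-0.1907) x2=(1.1955) x3=(-1.1677)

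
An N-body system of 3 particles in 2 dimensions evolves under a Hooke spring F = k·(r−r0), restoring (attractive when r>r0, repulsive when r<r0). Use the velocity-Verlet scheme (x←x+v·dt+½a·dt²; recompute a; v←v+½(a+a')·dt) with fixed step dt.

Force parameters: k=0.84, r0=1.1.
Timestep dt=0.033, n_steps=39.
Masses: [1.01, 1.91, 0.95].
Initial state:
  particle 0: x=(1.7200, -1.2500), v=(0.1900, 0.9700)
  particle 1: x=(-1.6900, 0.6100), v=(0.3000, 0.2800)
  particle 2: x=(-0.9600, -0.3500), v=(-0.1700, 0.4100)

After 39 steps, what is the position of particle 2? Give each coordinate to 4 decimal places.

step 0: x0=(1.7200, -1.2500) x1=(-1.6900, 0.6100) x2=(-0.9600, -0.3500)
step 1: x0=(1.7244, -1.2171) x1=(-1.6795, 0.6189) x2=(-0.9649, -0.3367)
step 2: x0=(1.7251, -1.1826) x1=(-1.6678, 0.6271) x2=(-0.9682, -0.3238)
step 3: x0=(1.7222, -1.1464) x1=(-1.6549, 0.6347) x2=(-0.9700, -0.3114)
step 4: x0=(1.7156, -1.1086) x1=(-1.6409, 0.6417) x2=(-0.9702, -0.2994)
step 5: x0=(1.7053, -1.0693) x1=(-1.6257, 0.6480) x2=(-0.9689, -0.2879)
step 6: x0=(1.6915, -1.0284) x1=(-1.6093, 0.6537) x2=(-0.9661, -0.2768)
step 7: x0=(1.6741, -0.9860) x1=(-1.5919, 0.6589) x2=(-0.9617, -0.2660)
step 8: x0=(1.6532, -0.9422) x1=(-1.5733, 0.6635) x2=(-0.9559, -0.2557)
step 9: x0=(1.6288, -0.8970) x1=(-1.5537, 0.6676) x2=(-0.9485, -0.2458)
step 10: x0=(1.6011, -0.8505) x1=(-1.5330, 0.6711) x2=(-0.9397, -0.2362)
step 11: x0=(1.5702, -0.8027) x1=(-1.5113, 0.6742) x2=(-0.9295, -0.2270)
step 12: x0=(1.5360, -0.7537) x1=(-1.4886, 0.6768) x2=(-0.9179, -0.2182)
step 13: x0=(1.4988, -0.7036) x1=(-1.4649, 0.6789) x2=(-0.9049, -0.2096)
step 14: x0=(1.4586, -0.6524) x1=(-1.4403, 0.6806) x2=(-0.8906, -0.2014)
step 15: x0=(1.4155, -0.6002) x1=(-1.4148, 0.6820) x2=(-0.8751, -0.1934)
step 16: x0=(1.3697, -0.5471) x1=(-1.3885, 0.6829) x2=(-0.8584, -0.1857)
step 17: x0=(1.3212, -0.4930) x1=(-1.3613, 0.6835) x2=(-0.8405, -0.1783)
step 18: x0=(1.2703, -0.4382) x1=(-1.3334, 0.6838) x2=(-0.8216, -0.1710)
step 19: x0=(1.2170, -0.3826) x1=(-1.3047, 0.6839) x2=(-0.8016, -0.1640)
step 20: x0=(1.1615, -0.3264) x1=(-1.2753, 0.6836) x2=(-0.7807, -0.1572)
step 21: x0=(1.1039, -0.2696) x1=(-1.2453, 0.6832) x2=(-0.7590, -0.1506)
step 22: x0=(1.0445, -0.2122) x1=(-1.2146, 0.6825) x2=(-0.7364, -0.1441)
step 23: x0=(0.9833, -0.1543) x1=(-1.1835, 0.6817) x2=(-0.7131, -0.1377)
step 24: x0=(0.9205, -0.0961) x1=(-1.1518, 0.6807) x2=(-0.6891, -0.1315)
step 25: x0=(0.8563, -0.0375) x1=(-1.1196, 0.6796) x2=(-0.6646, -0.1254)
step 26: x0=(0.7909, 0.0214) x1=(-1.0870, 0.6784) x2=(-0.6396, -0.1195)
step 27: x0=(0.7245, 0.0805) x1=(-1.0541, 0.6771) x2=(-0.6142, -0.1136)
step 28: x0=(0.6571, 0.1398) x1=(-1.0209, 0.6758) x2=(-0.5884, -0.1079)
step 29: x0=(0.5890, 0.1992) x1=(-0.9874, 0.6745) x2=(-0.5624, -0.1024)
step 30: x0=(0.5204, 0.2588) x1=(-0.9537, 0.6732) x2=(-0.5362, -0.0970)
step 31: x0=(0.4514, 0.3185) x1=(-0.9198, 0.6719) x2=(-0.5099, -0.0918)
step 32: x0=(0.3821, 0.3783) x1=(-0.8859, 0.6707) x2=(-0.4835, -0.0868)
step 33: x0=(0.3128, 0.4381) x1=(-0.8519, 0.6696) x2=(-0.4571, -0.0820)
step 34: x0=(0.2435, 0.4981) x1=(-0.8180, 0.6686) x2=(-0.4308, -0.0776)
step 35: x0=(0.1744, 0.5582) x1=(-0.7841, 0.6677) x2=(-0.4045, -0.0735)
step 36: x0=(0.1055, 0.6184) x1=(-0.7503, 0.6669) x2=(-0.3782, -0.0698)
step 37: x0=(0.0370, 0.6788) x1=(-0.7167, 0.6662) x2=(-0.3519, -0.0666)
step 38: x0=(-0.0311, 0.7395) x1=(-0.6834, 0.6657) x2=(-0.3257, -0.0638)
step 39: x0=(-0.0987, 0.8003) x1=(-0.6503, 0.6653) x2=(-0.2994, -0.0615)

(-0.2994, -0.0615)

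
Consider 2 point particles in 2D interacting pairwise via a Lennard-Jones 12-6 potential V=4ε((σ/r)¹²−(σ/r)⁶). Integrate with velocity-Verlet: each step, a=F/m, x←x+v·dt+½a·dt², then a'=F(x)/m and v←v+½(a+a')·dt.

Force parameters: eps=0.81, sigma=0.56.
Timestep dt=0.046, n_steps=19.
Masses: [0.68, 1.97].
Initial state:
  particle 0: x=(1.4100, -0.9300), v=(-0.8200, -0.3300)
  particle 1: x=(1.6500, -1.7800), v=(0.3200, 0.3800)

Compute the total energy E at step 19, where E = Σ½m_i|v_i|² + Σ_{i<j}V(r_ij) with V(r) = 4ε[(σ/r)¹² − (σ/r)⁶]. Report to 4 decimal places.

0.3262

step 0: x0=(1.4100, -0.9300) x1=(1.6500, -1.7800)
step 1: x0=(1.3728, -0.9470) x1=(1.6645, -1.7619)
step 2: x0=(1.3371, -0.9682) x1=(1.6786, -1.7423)
step 3: x0=(1.3034, -0.9939) x1=(1.6919, -1.7212)
step 4: x0=(1.2724, -1.0248) x1=(1.7043, -1.6983)
step 5: x0=(1.2451, -1.0613) x1=(1.7154, -1.6735)
step 6: x0=(1.2227, -1.1043) x1=(1.7248, -1.6464)
step 7: x0=(1.2069, -1.1544) x1=(1.7320, -1.6169)
step 8: x0=(1.1992, -1.2116) x1=(1.7364, -1.5849)
step 9: x0=(1.1978, -1.2732) x1=(1.7385, -1.5514)
step 10: x0=(1.1846, -1.3287) x1=(1.7448, -1.5200)
step 11: x0=(1.1414, -1.3739) x1=(1.7614, -1.4921)
step 12: x0=(1.0993, -1.4194) x1=(1.7777, -1.4642)
step 13: x0=(1.0676, -1.4656) x1=(1.7903, -1.4360)
step 14: x0=(1.0462, -1.5113) x1=(1.7994, -1.4080)
step 15: x0=(1.0333, -1.5559) x1=(1.8055, -1.3804)
step 16: x0=(1.0275, -1.5989) x1=(1.8092, -1.3533)
step 17: x0=(1.0273, -1.6400) x1=(1.8110, -1.3268)
step 18: x0=(1.0319, -1.6793) x1=(1.8111, -1.3010)
step 19: x0=(1.0403, -1.7167) x1=(1.8099, -1.2759)
step 0 velocities: v0=(-0.8200, -0.3300) v1=(0.3200, 0.3800)
step 0: KE=0.5087, PE=-0.1968, E=0.3119
step 19 velocities: v0=(0.2197, -0.7927) v1=(-0.0389, 0.5397)
step 19: KE=0.5185, PE=-0.1923, E=0.3262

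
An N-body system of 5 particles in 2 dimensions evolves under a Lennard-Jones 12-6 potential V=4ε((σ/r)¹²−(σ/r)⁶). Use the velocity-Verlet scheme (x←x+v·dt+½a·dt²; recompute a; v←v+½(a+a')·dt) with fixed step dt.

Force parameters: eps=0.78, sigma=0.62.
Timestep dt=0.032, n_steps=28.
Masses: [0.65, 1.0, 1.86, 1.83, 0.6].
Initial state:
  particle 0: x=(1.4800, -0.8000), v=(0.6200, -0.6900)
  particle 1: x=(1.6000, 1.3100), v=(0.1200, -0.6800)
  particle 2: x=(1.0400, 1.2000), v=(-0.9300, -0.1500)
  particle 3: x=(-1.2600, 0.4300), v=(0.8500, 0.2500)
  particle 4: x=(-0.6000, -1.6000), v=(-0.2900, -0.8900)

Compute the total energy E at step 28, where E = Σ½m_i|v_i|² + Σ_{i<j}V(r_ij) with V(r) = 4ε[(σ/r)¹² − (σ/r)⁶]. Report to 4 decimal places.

step 0: x0=(1.4800, -0.8000) x1=(1.6000, 1.3100) x2=(1.0400, 1.2000) x3=(-1.2600, 0.4300) x4=(-0.6000, -1.6000)
step 1: x0=(1.4998, -0.8221) x1=(1.6658, 1.3004) x2=(0.9769, 1.1887) x3=(-1.2328, 0.4380) x4=(-0.6093, -1.6285)
step 2: x0=(1.5197, -0.8441) x1=(1.7314, 1.2908) x2=(0.9139, 1.1773) x3=(-1.2056, 0.4460) x4=(-0.6186, -1.6569)
step 3: x0=(1.5395, -0.8662) x1=(1.7944, 1.2808) x2=(0.8524, 1.1662) x3=(-1.1784, 0.4540) x4=(-0.6278, -1.6854)
step 4: x0=(1.5593, -0.8882) x1=(1.8560, 1.2706) x2=(0.7916, 1.1551) x3=(-1.1512, 0.4620) x4=(-0.6371, -1.7138)
step 5: x0=(1.5791, -0.9102) x1=(1.9170, 1.2604) x2=(0.7311, 1.1441) x3=(-1.1240, 0.4700) x4=(-0.6464, -1.7423)
step 6: x0=(1.5989, -0.9322) x1=(1.9777, 1.2501) x2=(0.6707, 1.1331) x3=(-1.0967, 0.4780) x4=(-0.6556, -1.7707)
step 7: x0=(1.6187, -0.9542) x1=(2.0383, 1.2398) x2=(0.6105, 1.1221) x3=(-1.0695, 0.4860) x4=(-0.6649, -1.7991)
step 8: x0=(1.6385, -0.9762) x1=(2.0987, 1.2295) x2=(0.5502, 1.1111) x3=(-1.0423, 0.4940) x4=(-0.6741, -1.8275)
step 9: x0=(1.6583, -0.9982) x1=(2.1591, 1.2192) x2=(0.4900, 1.1001) x3=(-1.0150, 0.5020) x4=(-0.6834, -1.8559)
step 10: x0=(1.6781, -1.0201) x1=(2.2195, 1.2089) x2=(0.4298, 1.0890) x3=(-0.9878, 0.5100) x4=(-0.6926, -1.8843)
step 11: x0=(1.6979, -1.0421) x1=(2.2798, 1.1986) x2=(0.3696, 1.0780) x3=(-0.9605, 0.5180) x4=(-0.7019, -1.9127)
step 12: x0=(1.7176, -1.0640) x1=(2.3402, 1.1882) x2=(0.3093, 1.0670) x3=(-0.9331, 0.5260) x4=(-0.7111, -1.9411)
step 13: x0=(1.7374, -1.0860) x1=(2.4005, 1.1779) x2=(0.2490, 1.0559) x3=(-0.9057, 0.5341) x4=(-0.7204, -1.9695)
step 14: x0=(1.7572, -1.1079) x1=(2.4608, 1.1676) x2=(0.1886, 1.0447) x3=(-0.8782, 0.5422) x4=(-0.7296, -1.9979)
step 15: x0=(1.7770, -1.1299) x1=(2.5212, 1.1572) x2=(0.1280, 1.0335) x3=(-0.8505, 0.5503) x4=(-0.7389, -2.0263)
step 16: x0=(1.7967, -1.1518) x1=(2.5815, 1.1469) x2=(0.0671, 1.0222) x3=(-0.8226, 0.5586) x4=(-0.7481, -2.0547)
step 17: x0=(1.8165, -1.1737) x1=(2.6418, 1.1366) x2=(0.0059, 1.0107) x3=(-0.7942, 0.5672) x4=(-0.7573, -2.0830)
step 18: x0=(1.8363, -1.1956) x1=(2.7021, 1.1262) x2=(-0.0562, 0.9987) x3=(-0.7650, 0.5762) x4=(-0.7666, -2.1114)
step 19: x0=(1.8560, -1.2176) x1=(2.7624, 1.1159) x2=(-0.1195, 0.9859) x3=(-0.7346, 0.5859) x4=(-0.7758, -2.1398)
step 20: x0=(1.8758, -1.2395) x1=(2.8228, 1.1055) x2=(-0.1840, 0.9724) x3=(-0.7030, 0.5964) x4=(-0.7850, -2.1681)
step 21: x0=(1.8955, -1.2614) x1=(2.8831, 1.0952) x2=(-0.2416, 0.9639) x3=(-0.6783, 0.6019) x4=(-0.7943, -2.1965)
step 22: x0=(1.9153, -1.2833) x1=(2.9434, 1.0848) x2=(-0.2417, 1.0030) x3=(-0.7121, 0.5589) x4=(-0.8035, -2.2249)
step 23: x0=(1.9351, -1.3052) x1=(3.0037, 1.0745) x2=(-0.2369, 1.0468) x3=(-0.7509, 0.5111) x4=(-0.8127, -2.2532)
step 24: x0=(1.9548, -1.3271) x1=(3.0640, 1.0641) x2=(-0.2331, 1.0896) x3=(-0.7886, 0.4645) x4=(-0.8219, -2.2816)
step 25: x0=(1.9746, -1.3490) x1=(3.1243, 1.0538) x2=(-0.2302, 1.1313) x3=(-0.8254, 0.4189) x4=(-0.8312, -2.3099)
step 26: x0=(1.9943, -1.3709) x1=(3.1846, 1.0434) x2=(-0.2279, 1.1723) x3=(-0.8617, 0.3739) x4=(-0.8404, -2.3383)
step 27: x0=(2.0141, -1.3928) x1=(3.2449, 1.0331) x2=(-0.2258, 1.2130) x3=(-0.8977, 0.3293) x4=(-0.8496, -2.3666)
step 28: x0=(2.0339, -1.4147) x1=(3.3052, 1.0227) x2=(-0.2239, 1.2535) x3=(-0.9335, 0.2850) x4=(-0.8588, -2.3950)
step 0 velocities: v0=(0.6200, -0.6900) v1=(0.1200, -0.6800) v2=(-0.9300, -0.1500) v3=(0.8500, 0.2500) v4=(-0.2900, -0.8900)
step 0: KE=2.3245, PE=3.2938, E=5.6183
step 28 velocities: v0=(0.6174, -0.6844) v1=(1.8845, -0.3236) v2=(0.0582, 1.2637) v3=(-1.1182, -1.3850) v4=(-0.2882, -0.8858)
step 28: KE=6.7519, PE=-0.0595, E=6.6924

6.6924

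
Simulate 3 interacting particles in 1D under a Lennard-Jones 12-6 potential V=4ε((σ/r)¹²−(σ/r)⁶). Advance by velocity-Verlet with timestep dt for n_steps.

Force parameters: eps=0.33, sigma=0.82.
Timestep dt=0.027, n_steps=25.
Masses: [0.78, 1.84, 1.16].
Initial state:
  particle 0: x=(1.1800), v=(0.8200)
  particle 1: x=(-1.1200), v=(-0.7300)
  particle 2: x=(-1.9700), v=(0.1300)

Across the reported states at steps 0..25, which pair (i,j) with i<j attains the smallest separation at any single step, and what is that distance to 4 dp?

step 0: x0=(1.1800) x1=(-1.1200) x2=(-1.9700)
step 1: x0=(1.2021) x1=(-1.1388) x2=(-1.9679)
step 2: x0=(1.2243) x1=(-1.1545) x2=(-1.9708)
step 3: x0=(1.2464) x1=(-1.1660) x2=(-1.9802)
step 4: x0=(1.2685) x1=(-1.1732) x2=(-1.9966)
step 5: x0=(1.2906) x1=(-1.1768) x2=(-2.0186)
step 6: x0=(1.3127) x1=(-1.1782) x2=(-2.0442)
step 7: x0=(1.3348) x1=(-1.1784) x2=(-2.0716)
step 8: x0=(1.3569) x1=(-1.1782) x2=(-2.0996)
step 9: x0=(1.3790) x1=(-1.1780) x2=(-2.1277)
step 10: x0=(1.4011) x1=(-1.1780) x2=(-2.1553)
step 11: x0=(1.4232) x1=(-1.1784) x2=(-2.1825)
step 12: x0=(1.4453) x1=(-1.1791) x2=(-2.2090)
step 13: x0=(1.4674) x1=(-1.1802) x2=(-2.2350)
step 14: x0=(1.4895) x1=(-1.1817) x2=(-2.2603)
step 15: x0=(1.5116) x1=(-1.1836) x2=(-2.2851)
step 16: x0=(1.5336) x1=(-1.1857) x2=(-2.3094)
step 17: x0=(1.5557) x1=(-1.1882) x2=(-2.3332)
step 18: x0=(1.5778) x1=(-1.1909) x2=(-2.3566)
step 19: x0=(1.5998) x1=(-1.1938) x2=(-2.3797)
step 20: x0=(1.6219) x1=(-1.1970) x2=(-2.4023)
step 21: x0=(1.6440) x1=(-1.2004) x2=(-2.4246)
step 22: x0=(1.6660) x1=(-1.2040) x2=(-2.4467)
step 23: x0=(1.6881) x1=(-1.2078) x2=(-2.4684)
step 24: x0=(1.7102) x1=(-1.2117) x2=(-2.4899)
step 25: x0=(1.7322) x1=(-1.2157) x2=(-2.5112)

pair (1,2), distance 0.8142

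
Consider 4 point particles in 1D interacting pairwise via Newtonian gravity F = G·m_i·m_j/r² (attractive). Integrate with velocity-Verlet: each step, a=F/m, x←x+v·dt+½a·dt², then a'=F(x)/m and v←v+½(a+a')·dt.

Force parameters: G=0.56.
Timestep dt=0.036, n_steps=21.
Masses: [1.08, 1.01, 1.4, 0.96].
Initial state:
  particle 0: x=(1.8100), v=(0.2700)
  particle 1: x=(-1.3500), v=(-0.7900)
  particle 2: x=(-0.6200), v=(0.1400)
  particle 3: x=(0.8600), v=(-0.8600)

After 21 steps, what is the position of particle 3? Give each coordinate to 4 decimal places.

step 0: x0=(1.8100) x1=(-1.3500) x2=(-0.6200) x3=(0.8600)
step 1: x0=(1.8192) x1=(-1.3774) x2=(-0.6154) x3=(0.8292)
step 2: x0=(1.8275) x1=(-1.4028) x2=(-0.6116) x3=(0.7985)
step 3: x0=(1.8348) x1=(-1.4263) x2=(-0.6085) x3=(0.7679)
step 4: x0=(1.8413) x1=(-1.4482) x2=(-0.6061) x3=(0.7373)
step 5: x0=(1.8470) x1=(-1.4683) x2=(-0.6041) x3=(0.7066)
step 6: x0=(1.8520) x1=(-1.4869) x2=(-0.6025) x3=(0.6758)
step 7: x0=(1.8561) x1=(-1.5040) x2=(-0.6014) x3=(0.6448)
step 8: x0=(1.8596) x1=(-1.5196) x2=(-0.6006) x3=(0.6135)
step 9: x0=(1.8624) x1=(-1.5338) x2=(-0.6000) x3=(0.5819)
step 10: x0=(1.8646) x1=(-1.5466) x2=(-0.5996) x3=(0.5498)
step 11: x0=(1.8661) x1=(-1.5581) x2=(-0.5994) x3=(0.5173)
step 12: x0=(1.8670) x1=(-1.5682) x2=(-0.5994) x3=(0.4842)
step 13: x0=(1.8673) x1=(-1.5769) x2=(-0.5993) x3=(0.4504)
step 14: x0=(1.8670) x1=(-1.5844) x2=(-0.5993) x3=(0.4160)
step 15: x0=(1.8662) x1=(-1.5906) x2=(-0.5993) x3=(0.3808)
step 16: x0=(1.8648) x1=(-1.5956) x2=(-0.5991) x3=(0.3447)
step 17: x0=(1.8629) x1=(-1.5992) x2=(-0.5987) x3=(0.3075)
step 18: x0=(1.8605) x1=(-1.6016) x2=(-0.5981) x3=(0.2693)
step 19: x0=(1.8575) x1=(-1.6027) x2=(-0.5972) x3=(0.2298)
step 20: x0=(1.8541) x1=(-1.6025) x2=(-0.5959) x3=(0.1889)
step 21: x0=(1.8502) x1=(-1.6011) x2=(-0.5940) x3=(0.1464)

(0.1464)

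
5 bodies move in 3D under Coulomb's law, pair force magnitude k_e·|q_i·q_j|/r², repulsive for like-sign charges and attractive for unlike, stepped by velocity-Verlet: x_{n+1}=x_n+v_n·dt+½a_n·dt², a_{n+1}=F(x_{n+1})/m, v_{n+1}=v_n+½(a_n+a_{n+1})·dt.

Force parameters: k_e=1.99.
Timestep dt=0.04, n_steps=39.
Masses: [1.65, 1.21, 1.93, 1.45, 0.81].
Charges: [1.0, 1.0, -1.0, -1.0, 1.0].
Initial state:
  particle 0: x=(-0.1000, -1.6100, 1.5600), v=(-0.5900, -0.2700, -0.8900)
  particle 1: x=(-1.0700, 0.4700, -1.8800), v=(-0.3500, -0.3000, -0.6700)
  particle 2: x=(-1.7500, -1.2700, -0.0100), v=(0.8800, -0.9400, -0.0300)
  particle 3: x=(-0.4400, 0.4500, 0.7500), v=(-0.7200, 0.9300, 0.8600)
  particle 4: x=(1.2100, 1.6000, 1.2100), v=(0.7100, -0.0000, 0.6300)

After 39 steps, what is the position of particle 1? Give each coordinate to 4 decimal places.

step 0: x0=(-0.1000, -1.6100, 1.5600) x1=(-1.0700, 0.4700, -1.8800) x2=(-1.7500, -1.2700, -0.0100) x3=(-0.4400, 0.4500, 0.7500) x4=(1.2100, 1.6000, 1.2100)
step 1: x0=(-0.1238, -1.6207, 1.5243) x1=(-1.0841, 0.4579, -1.9066) x2=(-1.7147, -1.3076, -0.0112) x3=(-0.4685, 0.4873, 0.7845) x4=(1.2381, 1.5999, 1.2351)
step 2: x0=(-0.1479, -1.6312, 1.4882) x1=(-1.0983, 0.4456, -1.9329) x2=(-1.6792, -1.3453, -0.0125) x3=(-0.4963, 0.5248, 0.8190) x4=(1.2656, 1.5994, 1.2602)
step 3: x0=(-0.1724, -1.6415, 1.4519) x1=(-1.1126, 0.4331, -1.9588) x2=(-1.6436, -1.3831, -0.0137) x3=(-0.5236, 0.5624, 0.8537) x4=(1.2924, 1.5988, 1.2852)
step 4: x0=(-0.1974, -1.6516, 1.4153) x1=(-1.1271, 0.4204, -1.9844) x2=(-1.6077, -1.4209, -0.0149) x3=(-0.5502, 0.6002, 0.8884) x4=(1.3186, 1.5979, 1.3100)
step 5: x0=(-0.2227, -1.6614, 1.3784) x1=(-1.1417, 0.4075, -2.0097) x2=(-1.5715, -1.4589, -0.0160) x3=(-0.5763, 0.6381, 0.9232) x4=(1.3442, 1.5969, 1.3348)
step 6: x0=(-0.2485, -1.6711, 1.3411) x1=(-1.1564, 0.3944, -2.0348) x2=(-1.5350, -1.4968, -0.0171) x3=(-0.6018, 0.6761, 0.9581) x4=(1.3693, 1.5957, 1.3596)
step 7: x0=(-0.2748, -1.6806, 1.3035) x1=(-1.1712, 0.3812, -2.0595) x2=(-1.4983, -1.5348, -0.0181) x3=(-0.6267, 0.7141, 0.9930) x4=(1.3937, 1.5943, 1.3843)
step 8: x0=(-0.3015, -1.6900, 1.2656) x1=(-1.1861, 0.3679, -2.0839) x2=(-1.4612, -1.5729, -0.0189) x3=(-0.6512, 0.7523, 1.0279) x4=(1.4175, 1.5928, 1.4090)
step 9: x0=(-0.3287, -1.6991, 1.2272) x1=(-1.2011, 0.3544, -2.1081) x2=(-1.4237, -1.6110, -0.0195) x3=(-0.6751, 0.7904, 1.0629) x4=(1.4408, 1.5912, 1.4336)
step 10: x0=(-0.3565, -1.7081, 1.1883) x1=(-1.2162, 0.3407, -2.1321) x2=(-1.3858, -1.6492, -0.0198) x3=(-0.6986, 0.8286, 1.0978) x4=(1.4634, 1.5895, 1.4582)
step 11: x0=(-0.3849, -1.7170, 1.1490) x1=(-1.2314, 0.3270, -2.1558) x2=(-1.3475, -1.6874, -0.0199) x3=(-0.7216, 0.8669, 1.1328) x4=(1.4856, 1.5877, 1.4828)
step 12: x0=(-0.4139, -1.7257, 1.1090) x1=(-1.2467, 0.3131, -2.1793) x2=(-1.3087, -1.7255, -0.0196) x3=(-0.7442, 0.9051, 1.1677) x4=(1.5071, 1.5858, 1.5074)
step 13: x0=(-0.4435, -1.7344, 1.0685) x1=(-1.2620, 0.2991, -2.2026) x2=(-1.2694, -1.7637, -0.0189) x3=(-0.7663, 0.9433, 1.2026) x4=(1.5282, 1.5839, 1.5320)
step 14: x0=(-0.4738, -1.7430, 1.0272) x1=(-1.2774, 0.2850, -2.2258) x2=(-1.2296, -1.8018, -0.0177) x3=(-0.7881, 0.9815, 1.2374) x4=(1.5487, 1.5819, 1.5566)
step 15: x0=(-0.5049, -1.7515, 0.9851) x1=(-1.2929, 0.2708, -2.2487) x2=(-1.1892, -1.8399, -0.0158) x3=(-0.8094, 1.0197, 1.2722) x4=(1.5686, 1.5799, 1.5812)
step 16: x0=(-0.5368, -1.7601, 0.9421) x1=(-1.3084, 0.2566, -2.2715) x2=(-1.1481, -1.8778, -0.0131) x3=(-0.8304, 1.0579, 1.3070) x4=(1.5881, 1.5778, 1.6058)
step 17: x0=(-0.5695, -1.7688, 0.8979) x1=(-1.3240, 0.2422, -2.2941) x2=(-1.1063, -1.9156, -0.0096) x3=(-0.8509, 1.0960, 1.3417) x4=(1.6071, 1.5758, 1.6305)
step 18: x0=(-0.6031, -1.7776, 0.8524) x1=(-1.3397, 0.2278, -2.3165) x2=(-1.0638, -1.9532, -0.0050) x3=(-0.8711, 1.1341, 1.3763) x4=(1.6255, 1.5737, 1.6552)
step 19: x0=(-0.6377, -1.7867, 0.8053) x1=(-1.3554, 0.2133, -2.3388) x2=(-1.0204, -1.9904, 0.0009) x3=(-0.8910, 1.1722, 1.4108) x4=(1.6435, 1.5716, 1.6799)
step 20: x0=(-0.6734, -1.7963, 0.7563) x1=(-1.3711, 0.1987, -2.3611) x2=(-0.9762, -2.0271, 0.0084) x3=(-0.9106, 1.2102, 1.4453) x4=(1.6611, 1.5695, 1.7046)
step 21: x0=(-0.7101, -1.8067, 0.7050) x1=(-1.3869, 0.1841, -2.3831) x2=(-0.9312, -2.0632, 0.0179) x3=(-0.9298, 1.2481, 1.4797) x4=(1.6781, 1.5675, 1.7294)
step 22: x0=(-0.7477, -1.8180, 0.6508) x1=(-1.4027, 0.1695, -2.4051) x2=(-0.8853, -2.0983, 0.0298) x3=(-0.9487, 1.2860, 1.5140) x4=(1.6948, 1.5654, 1.7543)
step 23: x0=(-0.7862, -1.8310, 0.5933) x1=(-1.4186, 0.1548, -2.4270) x2=(-0.8387, -2.1319, 0.0445) x3=(-0.9673, 1.3238, 1.5482) x4=(1.7110, 1.5634, 1.7792)
step 24: x0=(-0.8252, -1.8463, 0.5316) x1=(-1.4344, 0.1401, -2.4489) x2=(-0.7918, -2.1635, 0.0629) x3=(-0.9856, 1.3616, 1.5823) x4=(1.7267, 1.5613, 1.8041)
step 25: x0=(-0.8639, -1.8650, 0.4651) x1=(-1.4504, 0.1254, -2.4706) x2=(-0.7451, -2.1922, 0.0853) x3=(-1.0036, 1.3993, 1.6163) x4=(1.7420, 1.5593, 1.8291)
step 26: x0=(-0.9009, -1.8883, 0.3933) x1=(-1.4663, 0.1107, -2.4923) x2=(-0.6999, -2.2169, 0.1122) x3=(-1.0214, 1.4369, 1.6502) x4=(1.7570, 1.5573, 1.8541)
step 27: x0=(-0.9343, -1.9174, 0.3168) x1=(-1.4823, 0.0959, -2.5140) x2=(-0.6577, -2.2366, 0.1433) x3=(-1.0389, 1.4745, 1.6841) x4=(1.7715, 1.5553, 1.8793)
step 28: x0=(-0.9622, -1.9531, 0.2368) x1=(-1.4982, 0.0812, -2.5356) x2=(-0.6203, -2.2507, 0.1772) x3=(-1.0561, 1.5120, 1.7178) x4=(1.7856, 1.5534, 1.9044)
step 29: x0=(-0.9833, -1.9948, 0.1558) x1=(-1.5142, 0.0665, -2.5572) x2=(-0.5887, -2.2596, 0.2121) x3=(-1.0731, 1.5495, 1.7514) x4=(1.7993, 1.5514, 1.9297)
step 30: x0=(-0.9973, -2.0411, 0.0760) x1=(-1.5303, 0.0519, -2.5788) x2=(-0.5631, -2.2645, 0.2461) x3=(-1.0898, 1.5869, 1.7850) x4=(1.8126, 1.5495, 1.9549)
step 31: x0=(-1.0054, -2.0907, -0.0013) x1=(-1.5463, 0.0373, -2.6003) x2=(-0.5427, -2.2667, 0.2779) x3=(-1.1063, 1.6243, 1.8184) x4=(1.8255, 1.5476, 1.9803)
step 32: x0=(-1.0086, -2.1421, -0.0756) x1=(-1.5624, 0.0227, -2.6219) x2=(-0.5263, -2.2672, 0.3072) x3=(-1.1226, 1.6617, 1.8518) x4=(1.8380, 1.5457, 2.0057)
step 33: x0=(-1.0081, -2.1946, -0.1467) x1=(-1.5784, 0.0082, -2.6434) x2=(-0.5132, -2.2669, 0.3337) x3=(-1.1387, 1.6990, 1.8851) x4=(1.8502, 1.5439, 2.0312)
step 34: x0=(-1.0047, -2.2476, -0.2149) x1=(-1.5946, -0.0062, -2.6649) x2=(-0.5025, -2.2662, 0.3579) x3=(-1.1545, 1.7362, 1.9183) x4=(1.8619, 1.5420, 2.0568)
step 35: x0=(-0.9992, -2.3008, -0.2805) x1=(-1.6107, -0.0205, -2.6864) x2=(-0.4937, -2.2654, 0.3798) x3=(-1.1701, 1.7735, 1.9514) x4=(1.8733, 1.5402, 2.0824)
step 36: x0=(-0.9919, -2.3539, -0.3437) x1=(-1.6268, -0.0348, -2.7079) x2=(-0.4863, -2.2646, 0.3997) x3=(-1.1855, 1.8107, 1.9844) x4=(1.8844, 1.5384, 2.1081)
step 37: x0=(-0.9834, -2.4069, -0.4049) x1=(-1.6430, -0.0490, -2.7294) x2=(-0.4800, -2.2641, 0.4179) x3=(-1.2007, 1.8478, 2.0174) x4=(1.8950, 1.5366, 2.1338)
step 38: x0=(-0.9738, -2.4596, -0.4642) x1=(-1.6592, -0.0631, -2.7509) x2=(-0.4745, -2.2637, 0.4345) x3=(-1.2157, 1.8850, 2.0502) x4=(1.9053, 1.5348, 2.1596)
step 39: x0=(-0.9634, -2.5122, -0.5219) x1=(-1.6755, -0.0771, -2.7724) x2=(-0.4698, -2.2636, 0.4498) x3=(-1.2305, 1.9221, 2.0831) x4=(1.9153, 1.5331, 2.1855)

(-1.6755, -0.0771, -2.7724)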